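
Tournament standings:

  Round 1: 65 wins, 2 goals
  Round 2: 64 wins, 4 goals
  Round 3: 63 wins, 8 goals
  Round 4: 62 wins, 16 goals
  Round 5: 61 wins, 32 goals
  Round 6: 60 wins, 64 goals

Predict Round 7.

Wins: −1 each step, so 65, 64, 63, 62, 61, 60 → 59.
Goals: ×2 each step; 2, 4, 8, 16, 32, 64 → 128.
So the next record is 59 wins, 128 goals.

59 wins, 128 goals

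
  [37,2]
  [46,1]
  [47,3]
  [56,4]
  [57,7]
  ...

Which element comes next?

For the first value, alternating steps +9, +1, +9, +1, …: 37, 46, 47, 56, 57 → 66.
Second value — each term is the sum of the two before it: 2, 1, 3, 4, 7 → 11.
Putting it together: [66,11].

[66,11]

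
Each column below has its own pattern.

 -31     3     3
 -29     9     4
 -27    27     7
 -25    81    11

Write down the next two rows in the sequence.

First component: -31, -29, -27, -25 → -23 → -21 (+2 each step).
Second component: ×3 each step, so 3, 9, 27, 81 → 243 → 729.
Third component — each term is the sum of the two before it: 3, 4, 7, 11 → 18 → 29.
Putting the parts together: -23  243  18 and then -21  729  29.

-23  243  18; -21  729  29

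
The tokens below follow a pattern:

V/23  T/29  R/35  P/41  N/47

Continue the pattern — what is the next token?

Letter: letters move back 2 places in the alphabet; V, T, R, P, N → L.
Second component: +6 each step, so 23, 29, 35, 41, 47 → 53.
Putting it together: L/53.

L/53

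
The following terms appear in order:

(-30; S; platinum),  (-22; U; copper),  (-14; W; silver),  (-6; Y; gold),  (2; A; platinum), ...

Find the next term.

First slot: -30, -22, -14, -6, 2 → 10 (+8 each step).
Letter: S, U, W, Y, A → C (letters move forward 2 places in the alphabet, wrapping Z→A).
Metal: repeats platinum → copper → silver → gold; platinum, copper, silver, gold, platinum → copper.
Putting it together: (10; C; copper).

(10; C; copper)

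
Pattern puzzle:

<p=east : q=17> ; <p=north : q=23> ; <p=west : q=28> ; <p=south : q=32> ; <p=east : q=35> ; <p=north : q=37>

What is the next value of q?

38

Q: differences are 6, 5, 4, … (decreasing by 1 each time); 17, 23, 28, 32, 35, 37 → 38.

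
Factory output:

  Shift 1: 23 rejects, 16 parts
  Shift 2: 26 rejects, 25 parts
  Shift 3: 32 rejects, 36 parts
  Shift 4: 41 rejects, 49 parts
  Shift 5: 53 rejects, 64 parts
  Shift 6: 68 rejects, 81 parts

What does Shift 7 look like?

86 rejects, 100 parts

Rejects: 23, 26, 32, 41, 53, 68 → 86 (differences are 3, 6, 9, … (increasing by 3 each time)).
For the parts, perfect squares: 4², 5², 6², …: 16, 25, 36, 49, 64, 81 → 100.
So the next line is 86 rejects, 100 parts.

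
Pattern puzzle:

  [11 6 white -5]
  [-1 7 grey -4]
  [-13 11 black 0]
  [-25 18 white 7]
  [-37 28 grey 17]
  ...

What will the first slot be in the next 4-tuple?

For the first slot, −12 each step: 11, -1, -13, -25, -37 → -49.
Second slot goes 6, 7, 11, 18, 28 → 41 (differences are 1, 4, 7, … (increasing by 3 each time)).
Shade — repeats white → grey → black: white, grey, black, white, grey → black.
Fourth slot — differences are 1, 4, 7, … (increasing by 3 each time): -5, -4, 0, 7, 17 → 30.

-49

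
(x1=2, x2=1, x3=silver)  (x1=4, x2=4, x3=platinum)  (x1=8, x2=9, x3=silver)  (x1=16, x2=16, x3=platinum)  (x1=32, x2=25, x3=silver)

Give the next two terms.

(x1=64, x2=36, x3=platinum), (x1=128, x2=49, x3=silver)

For the x1, ×2 each step: 2, 4, 8, 16, 32 → 64 → 128.
X2: perfect squares: 1², 2², 3², …; 1, 4, 9, 16, 25 → 36 → 49.
X3: silver, platinum, silver, platinum, silver → platinum → silver (alternates silver ↔ platinum).
So the next two terms are (x1=64, x2=36, x3=platinum) and (x1=128, x2=49, x3=silver).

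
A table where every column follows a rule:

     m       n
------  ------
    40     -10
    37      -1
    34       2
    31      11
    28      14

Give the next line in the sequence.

25  23

Column m — −3 each step: 40, 37, 34, 31, 28 → 25.
Column n goes -10, -1, 2, 11, 14 → 23 (alternating steps +9, +3, +9, +3, …).
Combining the parts gives 25  23.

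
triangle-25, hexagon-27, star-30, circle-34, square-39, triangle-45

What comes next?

Shape: repeats triangle → hexagon → star → circle → square, so triangle, hexagon, star, circle, square, triangle → hexagon.
For the second component, differences are 2, 3, 4, … (increasing by 1 each time): 25, 27, 30, 34, 39, 45 → 52.
So the next label is hexagon-52.

hexagon-52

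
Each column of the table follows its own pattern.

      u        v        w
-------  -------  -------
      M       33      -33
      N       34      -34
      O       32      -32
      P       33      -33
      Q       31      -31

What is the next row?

For the column u, letters move forward 1 place in the alphabet: M, N, O, P, Q → R.
Column v: alternating steps +1, −2, +1, −2, …; 33, 34, 32, 33, 31 → 32.
For the column w, always the negative of the column v: -33, -34, -32, -33, -31 → -32.
Putting it together: R  32  -32.

R  32  -32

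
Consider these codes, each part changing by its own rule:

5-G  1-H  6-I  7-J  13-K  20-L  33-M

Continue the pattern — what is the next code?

First component: 5, 1, 6, 7, 13, 20, 33 → 53 (each term is the sum of the two before it).
Letter: G, H, I, J, K, L, M → N (letters move forward 1 place in the alphabet).
Putting it together: 53-N.

53-N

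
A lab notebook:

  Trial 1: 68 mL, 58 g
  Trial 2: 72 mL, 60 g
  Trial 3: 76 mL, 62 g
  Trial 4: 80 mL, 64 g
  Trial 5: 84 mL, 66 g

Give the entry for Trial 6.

ML: 68, 72, 76, 80, 84 → 88 (+4 each step).
G goes 58, 60, 62, 64, 66 → 68 (+2 each step).
So the next row is 88 mL, 68 g.

88 mL, 68 g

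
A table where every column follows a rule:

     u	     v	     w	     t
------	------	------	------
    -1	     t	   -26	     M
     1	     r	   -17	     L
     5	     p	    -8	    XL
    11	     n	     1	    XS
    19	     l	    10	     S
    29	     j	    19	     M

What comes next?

41  h  28  L

Column u goes -1, 1, 5, 11, 19, 29 → 41 (differences are 2, 4, 6, … (increasing by 2 each time)).
Column v: letters move back 2 places in the alphabet, so t, r, p, n, l, j → h.
Column w: +9 each step, so -26, -17, -8, 1, 10, 19 → 28.
Column t: M, L, XL, XS, S, M → L (repeats M → L → XL → XS → S).
So the next row is 41  h  28  L.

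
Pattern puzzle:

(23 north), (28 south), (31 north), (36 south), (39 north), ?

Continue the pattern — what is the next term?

(44 south)

First value goes 23, 28, 31, 36, 39 → 44 (alternating steps +5, +3, +5, +3, …).
Direction: alternates north ↔ south; north, south, north, south, north → south.
So the next term is (44 south).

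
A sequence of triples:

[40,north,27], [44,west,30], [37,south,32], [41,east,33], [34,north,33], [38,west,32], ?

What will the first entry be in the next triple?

31

First entry: 40, 44, 37, 41, 34, 38 → 31 (alternating steps +4, −7, +4, −7, …).
Direction goes north, west, south, east, north, west → south (repeats north → west → south → east).
Third entry: 27, 30, 32, 33, 33, 32 → 30 (differences are 3, 2, 1, … (decreasing by 1 each time)).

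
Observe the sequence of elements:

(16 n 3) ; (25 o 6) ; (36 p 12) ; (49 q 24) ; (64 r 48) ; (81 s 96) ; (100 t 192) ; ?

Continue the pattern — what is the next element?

(121 u 384)

For the first entry, perfect squares: 4², 5², 6², …: 16, 25, 36, 49, 64, 81, 100 → 121.
Letter goes n, o, p, q, r, s, t → u (letters move forward 1 place in the alphabet).
For the third entry, ×2 each step: 3, 6, 12, 24, 48, 96, 192 → 384.
Putting it together: (121 u 384).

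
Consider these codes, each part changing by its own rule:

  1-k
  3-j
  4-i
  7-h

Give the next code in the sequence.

First component: 1, 3, 4, 7 → 11 (each term is the sum of the two before it).
For the letter, letters move back 1 place in the alphabet: k, j, i, h → g.
Putting it together: 11-g.

11-g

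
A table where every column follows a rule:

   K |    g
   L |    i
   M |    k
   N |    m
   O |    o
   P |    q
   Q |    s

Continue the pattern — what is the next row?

First letter — letters move forward 1 place in the alphabet: K, L, M, N, O, P, Q → R.
Second letter — letters move forward 2 places in the alphabet: g, i, k, m, o, q, s → u.
So the next row is R  u.

R  u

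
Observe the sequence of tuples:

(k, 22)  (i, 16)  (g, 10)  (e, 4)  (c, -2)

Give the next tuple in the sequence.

(a, -8)

Letter goes k, i, g, e, c → a (letters move back 2 places in the alphabet).
For the second value, −6 each step: 22, 16, 10, 4, -2 → -8.
Combining the parts gives (a, -8).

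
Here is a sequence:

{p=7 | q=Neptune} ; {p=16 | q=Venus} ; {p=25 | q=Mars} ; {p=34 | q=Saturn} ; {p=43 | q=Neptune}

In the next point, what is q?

Q goes Neptune, Venus, Mars, Saturn, Neptune → Venus (repeats Neptune → Venus → Mars → Saturn).

Venus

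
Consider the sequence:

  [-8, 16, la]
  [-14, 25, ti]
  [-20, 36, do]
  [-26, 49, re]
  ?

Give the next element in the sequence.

[-32, 64, mi]

First part goes -8, -14, -20, -26 → -32 (−6 each step).
For the second part, perfect squares: 4², 5², 6², …: 16, 25, 36, 49 → 64.
For the note, runs through the solfège scale do→ti: la, ti, do, re → mi.
Combining the parts gives [-32, 64, mi].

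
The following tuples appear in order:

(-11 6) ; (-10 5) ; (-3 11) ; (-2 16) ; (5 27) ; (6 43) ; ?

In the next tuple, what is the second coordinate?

First coordinate — alternating steps +1, +7, +1, +7, …: -11, -10, -3, -2, 5, 6 → 13.
Second coordinate: each term is the sum of the two before it, so 6, 5, 11, 16, 27, 43 → 70.

70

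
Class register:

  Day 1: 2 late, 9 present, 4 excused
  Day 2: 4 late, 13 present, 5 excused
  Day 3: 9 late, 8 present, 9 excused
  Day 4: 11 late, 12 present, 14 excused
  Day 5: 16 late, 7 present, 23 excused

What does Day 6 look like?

Late goes 2, 4, 9, 11, 16 → 18 (alternating steps +2, +5, +2, +5, …).
Present: alternating steps +4, −5, +4, −5, …, so 9, 13, 8, 12, 7 → 11.
Excused: 4, 5, 9, 14, 23 → 37 (each term is the sum of the two before it).
So the next record is 18 late, 11 present, 37 excused.

18 late, 11 present, 37 excused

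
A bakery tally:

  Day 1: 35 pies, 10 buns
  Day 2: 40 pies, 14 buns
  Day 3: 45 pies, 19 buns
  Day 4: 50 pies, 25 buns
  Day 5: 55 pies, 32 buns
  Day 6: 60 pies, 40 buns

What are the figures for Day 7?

Pies — +5 each step: 35, 40, 45, 50, 55, 60 → 65.
Buns: differences are 4, 5, 6, … (increasing by 1 each time), so 10, 14, 19, 25, 32, 40 → 49.
Combining the parts gives 65 pies, 49 buns.

65 pies, 49 buns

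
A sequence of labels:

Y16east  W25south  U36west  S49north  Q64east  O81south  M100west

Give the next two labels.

K121north, I144east

Letter: letters move back 2 places in the alphabet, so Y, W, U, S, Q, O, M → K → I.
Second component: perfect squares: 4², 5², 6², …; 16, 25, 36, 49, 64, 81, 100 → 121 → 144.
For the direction, repeats east → south → west → north: east, south, west, north, east, south, west → north → east.
So the next two labels are K121north and I144east.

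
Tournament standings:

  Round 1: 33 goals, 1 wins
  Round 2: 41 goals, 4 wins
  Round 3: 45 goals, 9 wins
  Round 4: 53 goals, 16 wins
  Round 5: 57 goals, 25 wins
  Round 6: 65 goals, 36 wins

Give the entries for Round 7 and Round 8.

69 goals, 49 wins; 77 goals, 64 wins

Goals goes 33, 41, 45, 53, 57, 65 → 69 → 77 (alternating steps +8, +4, +8, +4, …).
For the wins, perfect squares: 1², 2², 3², …: 1, 4, 9, 16, 25, 36 → 49 → 64.
So the next two records are 69 goals, 49 wins and 77 goals, 64 wins.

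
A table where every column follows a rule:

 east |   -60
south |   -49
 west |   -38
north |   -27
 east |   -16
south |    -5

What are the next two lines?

Direction: east, south, west, north, east, south → west → north (repeats east → south → west → north).
Second component — +11 each step: -60, -49, -38, -27, -16, -5 → 6 → 17.
Putting the parts together: west  6 and then north  17.

west  6; north  17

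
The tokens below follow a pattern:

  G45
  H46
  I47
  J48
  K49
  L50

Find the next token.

M51

For the letter, letters move forward 1 place in the alphabet: G, H, I, J, K, L → M.
Second component: +1 each step, so 45, 46, 47, 48, 49, 50 → 51.
Putting it together: M51.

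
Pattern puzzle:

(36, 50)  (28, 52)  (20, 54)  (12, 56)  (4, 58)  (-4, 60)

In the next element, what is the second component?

Second component goes 50, 52, 54, 56, 58, 60 → 62 (+2 each step).

62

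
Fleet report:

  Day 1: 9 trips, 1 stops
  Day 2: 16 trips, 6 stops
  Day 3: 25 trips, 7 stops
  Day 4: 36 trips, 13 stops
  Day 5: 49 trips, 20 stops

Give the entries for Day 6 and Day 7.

64 trips, 33 stops; 81 trips, 53 stops

Trips: 9, 16, 25, 36, 49 → 64 → 81 (perfect squares: 3², 4², 5², …).
Stops: 1, 6, 7, 13, 20 → 33 → 53 (each term is the sum of the two before it).
Putting the parts together: 64 trips, 33 stops and then 81 trips, 53 stops.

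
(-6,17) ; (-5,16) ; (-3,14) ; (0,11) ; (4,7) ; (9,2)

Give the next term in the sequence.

(15,-4)

First slot goes -6, -5, -3, 0, 4, 9 → 15 (differences are 1, 2, 3, … (increasing by 1 each time)).
For the second slot, together with the first slot always sums to 11: 17, 16, 14, 11, 7, 2 → -4.
Putting it together: (15,-4).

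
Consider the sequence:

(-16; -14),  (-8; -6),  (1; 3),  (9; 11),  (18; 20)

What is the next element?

For the first value, alternating steps +8, +9, +8, +9, …: -16, -8, 1, 9, 18 → 26.
Second value: always 2 more than the first value, so -14, -6, 3, 11, 20 → 28.
Combining the parts gives (26; 28).

(26; 28)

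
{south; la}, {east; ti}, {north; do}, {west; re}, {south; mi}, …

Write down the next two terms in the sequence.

{east; fa}, {north; sol}

Direction goes south, east, north, west, south → east → north (repeats south → east → north → west).
Note: runs through the solfège scale do→ti; la, ti, do, re, mi → fa → sol.
So the next two terms are {east; fa} and {north; sol}.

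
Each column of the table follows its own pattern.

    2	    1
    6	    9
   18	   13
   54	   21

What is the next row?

First component: ×3 each step; 2, 6, 18, 54 → 162.
Second component goes 1, 9, 13, 21 → 25 (alternating steps +8, +4, +8, +4, …).
Putting it together: 162  25.

162  25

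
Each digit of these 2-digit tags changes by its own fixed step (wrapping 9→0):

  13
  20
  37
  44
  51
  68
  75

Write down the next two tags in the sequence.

82, 99

First digit: +1 each step, mod 10, so 1, 2, 3, 4, 5, 6, 7 → 8 → 9.
Second digit: 3, 0, 7, 4, 1, 8, 5 → 2 → 9 (−3 each step, mod 10).
Putting the parts together: 82 and then 99.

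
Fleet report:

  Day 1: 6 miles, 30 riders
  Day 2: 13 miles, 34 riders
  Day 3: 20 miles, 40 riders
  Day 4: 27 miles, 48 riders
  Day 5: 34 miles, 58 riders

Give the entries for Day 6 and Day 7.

41 miles, 70 riders; 48 miles, 84 riders

Miles: +7 each step, so 6, 13, 20, 27, 34 → 41 → 48.
Riders: 30, 34, 40, 48, 58 → 70 → 84 (differences are 4, 6, 8, … (increasing by 2 each time)).
So the next two records are 41 miles, 70 riders and 48 miles, 84 riders.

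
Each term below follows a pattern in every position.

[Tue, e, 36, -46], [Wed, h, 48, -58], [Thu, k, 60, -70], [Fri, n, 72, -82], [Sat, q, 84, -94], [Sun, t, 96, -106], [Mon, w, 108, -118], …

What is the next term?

[Tue, z, 120, -130]

Day: runs through the weekdays Mon→Sun, so Tue, Wed, Thu, Fri, Sat, Sun, Mon → Tue.
For the letter, letters move forward 3 places in the alphabet: e, h, k, n, q, t, w → z.
Third component — +12 each step: 36, 48, 60, 72, 84, 96, 108 → 120.
For the fourth component, −12 each step: -46, -58, -70, -82, -94, -106, -118 → -130.
Putting it together: [Tue, z, 120, -130].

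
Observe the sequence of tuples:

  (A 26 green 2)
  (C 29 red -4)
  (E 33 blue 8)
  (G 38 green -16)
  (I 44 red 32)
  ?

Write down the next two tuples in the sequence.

Letter — letters move forward 2 places in the alphabet: A, C, E, G, I → K → M.
Second coordinate — differences are 3, 4, 5, … (increasing by 1 each time): 26, 29, 33, 38, 44 → 51 → 59.
Colour — repeats green → red → blue: green, red, blue, green, red → blue → green.
Fourth coordinate: ×(-2) each step; 2, -4, 8, -16, 32 → -64 → 128.
Putting the parts together: (K 51 blue -64) and then (M 59 green 128).

(K 51 blue -64), (M 59 green 128)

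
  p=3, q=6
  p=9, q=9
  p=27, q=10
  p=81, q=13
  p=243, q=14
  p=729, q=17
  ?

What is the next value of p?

2187

P: 3, 9, 27, 81, 243, 729 → 2187 (×3 each step).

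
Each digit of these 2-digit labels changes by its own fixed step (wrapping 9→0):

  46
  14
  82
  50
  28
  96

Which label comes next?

First digit: 4, 1, 8, 5, 2, 9 → 6 (−3 each step, mod 10).
Second digit: −2 each step, mod 10, so 6, 4, 2, 0, 8, 6 → 4.
Combining the parts gives 64.

64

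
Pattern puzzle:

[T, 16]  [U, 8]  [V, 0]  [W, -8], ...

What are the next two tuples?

For the letter, letters move forward 1 place in the alphabet: T, U, V, W → X → Y.
Second value — −8 each step: 16, 8, 0, -8 → -16 → -24.
Putting the parts together: [X, -16] and then [Y, -24].

[X, -16], [Y, -24]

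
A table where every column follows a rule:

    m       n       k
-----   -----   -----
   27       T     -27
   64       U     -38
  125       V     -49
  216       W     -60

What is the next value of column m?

Column m goes 27, 64, 125, 216 → 343 (perfect cubes: 3³, 4³, 5³, …).

343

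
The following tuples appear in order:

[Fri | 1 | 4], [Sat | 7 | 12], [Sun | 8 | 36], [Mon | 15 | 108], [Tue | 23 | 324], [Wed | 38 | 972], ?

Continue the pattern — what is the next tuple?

Day: runs through the weekdays Mon→Sun, so Fri, Sat, Sun, Mon, Tue, Wed → Thu.
Second component: each term is the sum of the two before it, so 1, 7, 8, 15, 23, 38 → 61.
Third component: 4, 12, 36, 108, 324, 972 → 2916 (×3 each step).
Combining the parts gives [Thu | 61 | 2916].

[Thu | 61 | 2916]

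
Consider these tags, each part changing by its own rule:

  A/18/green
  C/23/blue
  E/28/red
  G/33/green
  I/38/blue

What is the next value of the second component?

Second component — +5 each step: 18, 23, 28, 33, 38 → 43.

43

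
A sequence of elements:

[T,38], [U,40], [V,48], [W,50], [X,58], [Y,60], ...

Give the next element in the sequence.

[Z,68]

Letter — letters move forward 1 place in the alphabet: T, U, V, W, X, Y → Z.
Second component — alternating steps +2, +8, +2, +8, …: 38, 40, 48, 50, 58, 60 → 68.
Combining the parts gives [Z,68].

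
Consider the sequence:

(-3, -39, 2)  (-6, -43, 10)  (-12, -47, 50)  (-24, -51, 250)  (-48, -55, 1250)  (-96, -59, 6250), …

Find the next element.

(-192, -63, 31250)

First part — ×2 each step: -3, -6, -12, -24, -48, -96 → -192.
Second part: -39, -43, -47, -51, -55, -59 → -63 (−4 each step).
Third part: ×5 each step, so 2, 10, 50, 250, 1250, 6250 → 31250.
So the next element is (-192, -63, 31250).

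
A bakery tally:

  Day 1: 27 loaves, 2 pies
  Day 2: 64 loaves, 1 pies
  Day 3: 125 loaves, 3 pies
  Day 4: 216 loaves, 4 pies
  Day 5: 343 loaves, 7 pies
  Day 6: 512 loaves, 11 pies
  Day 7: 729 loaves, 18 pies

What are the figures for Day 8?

Loaves — perfect cubes: 3³, 4³, 5³, …: 27, 64, 125, 216, 343, 512, 729 → 1000.
Pies goes 2, 1, 3, 4, 7, 11, 18 → 29 (each term is the sum of the two before it).
Combining the parts gives 1000 loaves, 29 pies.

1000 loaves, 29 pies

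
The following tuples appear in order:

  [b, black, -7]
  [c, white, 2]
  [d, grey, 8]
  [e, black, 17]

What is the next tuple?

For the letter, letters move forward 1 place in the alphabet: b, c, d, e → f.
Shade — repeats black → white → grey: black, white, grey, black → white.
Third value: alternating steps +9, +6, +9, +6, …, so -7, 2, 8, 17 → 23.
Putting it together: [f, white, 23].

[f, white, 23]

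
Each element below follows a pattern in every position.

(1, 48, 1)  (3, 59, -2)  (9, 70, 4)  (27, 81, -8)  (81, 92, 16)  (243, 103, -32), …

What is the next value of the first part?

First part: ×3 each step, so 1, 3, 9, 27, 81, 243 → 729.
For the second part, +11 each step: 48, 59, 70, 81, 92, 103 → 114.
Third part: ×(-2) each step; 1, -2, 4, -8, 16, -32 → 64.

729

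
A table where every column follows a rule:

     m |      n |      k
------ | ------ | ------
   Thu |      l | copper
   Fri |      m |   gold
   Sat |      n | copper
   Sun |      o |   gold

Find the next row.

Column m — runs through the weekdays Mon→Sun: Thu, Fri, Sat, Sun → Mon.
For the column n, letters move forward 1 place in the alphabet: l, m, n, o → p.
Column k: alternates copper ↔ gold, so copper, gold, copper, gold → copper.
So the next row is Mon  p  copper.

Mon  p  copper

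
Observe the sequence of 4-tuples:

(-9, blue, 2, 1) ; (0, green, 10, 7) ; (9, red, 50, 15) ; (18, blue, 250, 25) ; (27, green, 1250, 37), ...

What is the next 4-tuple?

(36, red, 6250, 51)

First component: -9, 0, 9, 18, 27 → 36 (+9 each step).
Colour: blue, green, red, blue, green → red (repeats blue → green → red).
Third component: ×5 each step, so 2, 10, 50, 250, 1250 → 6250.
For the fourth component, differences are 6, 8, 10, … (increasing by 2 each time): 1, 7, 15, 25, 37 → 51.
Combining the parts gives (36, red, 6250, 51).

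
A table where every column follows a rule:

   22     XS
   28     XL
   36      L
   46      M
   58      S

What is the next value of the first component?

72

First component: 22, 28, 36, 46, 58 → 72 (differences are 6, 8, 10, … (increasing by 2 each time)).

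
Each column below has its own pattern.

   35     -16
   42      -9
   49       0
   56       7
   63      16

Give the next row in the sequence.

70  23

First component: +7 each step, so 35, 42, 49, 56, 63 → 70.
Second component: alternating steps +7, +9, +7, +9, …, so -16, -9, 0, 7, 16 → 23.
So the next row is 70  23.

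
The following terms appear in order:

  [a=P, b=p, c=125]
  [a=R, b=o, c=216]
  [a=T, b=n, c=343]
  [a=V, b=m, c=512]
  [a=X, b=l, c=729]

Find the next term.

[a=Z, b=k, c=1000]

A — letters move forward 2 places in the alphabet: P, R, T, V, X → Z.
For the b, letters move back 1 place in the alphabet: p, o, n, m, l → k.
C: perfect cubes: 5³, 6³, 7³, …, so 125, 216, 343, 512, 729 → 1000.
So the next term is [a=Z, b=k, c=1000].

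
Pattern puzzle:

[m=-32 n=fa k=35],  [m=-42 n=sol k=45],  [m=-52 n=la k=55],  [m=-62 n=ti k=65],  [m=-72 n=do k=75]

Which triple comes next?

[m=-82 n=re k=85]

M goes -32, -42, -52, -62, -72 → -82 (−10 each step).
N: runs through the solfège scale do→ti, so fa, sol, la, ti, do → re.
K — together with the m always sums to 3: 35, 45, 55, 65, 75 → 85.
Combining the parts gives [m=-82 n=re k=85].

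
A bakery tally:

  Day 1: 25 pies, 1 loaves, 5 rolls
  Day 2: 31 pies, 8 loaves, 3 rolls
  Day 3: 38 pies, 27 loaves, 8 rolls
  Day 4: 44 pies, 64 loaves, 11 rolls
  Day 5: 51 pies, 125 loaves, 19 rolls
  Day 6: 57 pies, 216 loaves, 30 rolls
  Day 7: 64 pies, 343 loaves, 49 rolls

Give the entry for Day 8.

70 pies, 512 loaves, 79 rolls

Pies: alternating steps +6, +7, +6, +7, …, so 25, 31, 38, 44, 51, 57, 64 → 70.
Loaves: perfect cubes: 1³, 2³, 3³, …; 1, 8, 27, 64, 125, 216, 343 → 512.
Rolls — each term is the sum of the two before it: 5, 3, 8, 11, 19, 30, 49 → 79.
Putting it together: 70 pies, 512 loaves, 79 rolls.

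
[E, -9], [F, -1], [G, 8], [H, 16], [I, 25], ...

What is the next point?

[J, 33]

Letter: letters move forward 1 place in the alphabet; E, F, G, H, I → J.
For the second entry, alternating steps +8, +9, +8, +9, …: -9, -1, 8, 16, 25 → 33.
So the next point is [J, 33].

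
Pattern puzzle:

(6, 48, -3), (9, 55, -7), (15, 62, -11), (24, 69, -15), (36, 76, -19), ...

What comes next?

(51, 83, -23)

First entry: 6, 9, 15, 24, 36 → 51 (differences are 3, 6, 9, … (increasing by 3 each time)).
Second entry: +7 each step, so 48, 55, 62, 69, 76 → 83.
Third entry goes -3, -7, -11, -15, -19 → -23 (−4 each step).
Putting it together: (51, 83, -23).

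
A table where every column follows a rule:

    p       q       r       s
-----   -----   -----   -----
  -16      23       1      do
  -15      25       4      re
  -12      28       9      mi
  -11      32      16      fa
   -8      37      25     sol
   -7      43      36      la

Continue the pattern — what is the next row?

-4  50  49  ti

Column p: alternating steps +1, +3, +1, +3, …, so -16, -15, -12, -11, -8, -7 → -4.
Column q: differences are 2, 3, 4, … (increasing by 1 each time); 23, 25, 28, 32, 37, 43 → 50.
Column r goes 1, 4, 9, 16, 25, 36 → 49 (perfect squares: 1², 2², 3², …).
Column s: runs through the solfège scale do→ti, so do, re, mi, fa, sol, la → ti.
Combining the parts gives -4  50  49  ti.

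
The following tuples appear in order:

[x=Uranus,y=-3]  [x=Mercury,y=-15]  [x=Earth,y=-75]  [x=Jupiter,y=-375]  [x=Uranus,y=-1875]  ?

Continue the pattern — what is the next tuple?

X — repeats Uranus → Mercury → Earth → Jupiter: Uranus, Mercury, Earth, Jupiter, Uranus → Mercury.
For the y, ×5 each step: -3, -15, -75, -375, -1875 → -9375.
So the next tuple is [x=Mercury,y=-9375].

[x=Mercury,y=-9375]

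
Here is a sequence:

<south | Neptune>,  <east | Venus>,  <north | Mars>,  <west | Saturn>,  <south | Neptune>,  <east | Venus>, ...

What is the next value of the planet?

Planet: repeats Neptune → Venus → Mars → Saturn, so Neptune, Venus, Mars, Saturn, Neptune, Venus → Mars.

Mars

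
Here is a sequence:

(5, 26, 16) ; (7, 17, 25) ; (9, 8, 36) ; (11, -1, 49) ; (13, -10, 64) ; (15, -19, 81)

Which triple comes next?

(17, -28, 100)

For the first coordinate, +2 each step: 5, 7, 9, 11, 13, 15 → 17.
For the second coordinate, −9 each step: 26, 17, 8, -1, -10, -19 → -28.
Third coordinate: 16, 25, 36, 49, 64, 81 → 100 (perfect squares: 4², 5², 6², …).
So the next triple is (17, -28, 100).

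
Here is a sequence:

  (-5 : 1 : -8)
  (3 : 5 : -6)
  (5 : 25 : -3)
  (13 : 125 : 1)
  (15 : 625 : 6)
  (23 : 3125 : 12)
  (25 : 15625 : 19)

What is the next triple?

First entry: alternating steps +8, +2, +8, +2, …, so -5, 3, 5, 13, 15, 23, 25 → 33.
Second entry — ×5 each step: 1, 5, 25, 125, 625, 3125, 15625 → 78125.
For the third entry, differences are 2, 3, 4, … (increasing by 1 each time): -8, -6, -3, 1, 6, 12, 19 → 27.
Putting it together: (33 : 78125 : 27).

(33 : 78125 : 27)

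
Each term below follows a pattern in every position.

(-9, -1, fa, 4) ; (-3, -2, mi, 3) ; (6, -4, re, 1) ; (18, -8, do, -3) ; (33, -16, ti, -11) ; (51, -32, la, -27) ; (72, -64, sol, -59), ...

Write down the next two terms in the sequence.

For the first part, differences are 6, 9, 12, … (increasing by 3 each time): -9, -3, 6, 18, 33, 51, 72 → 96 → 123.
Second part: ×2 each step; -1, -2, -4, -8, -16, -32, -64 → -128 → -256.
For the note, runs backward through the solfège scale do→ti: fa, mi, re, do, ti, la, sol → fa → mi.
Fourth part goes 4, 3, 1, -3, -11, -27, -59 → -123 → -251 (always 5 more than the second part).
Putting the parts together: (96, -128, fa, -123) and then (123, -256, mi, -251).

(96, -128, fa, -123), (123, -256, mi, -251)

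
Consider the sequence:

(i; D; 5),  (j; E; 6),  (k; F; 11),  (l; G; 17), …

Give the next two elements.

(m; H; 28), (n; I; 45)

First letter: letters move forward 1 place in the alphabet, so i, j, k, l → m → n.
Second letter: letters move forward 1 place in the alphabet; D, E, F, G → H → I.
Third value: each term is the sum of the two before it; 5, 6, 11, 17 → 28 → 45.
So the next two elements are (m; H; 28) and (n; I; 45).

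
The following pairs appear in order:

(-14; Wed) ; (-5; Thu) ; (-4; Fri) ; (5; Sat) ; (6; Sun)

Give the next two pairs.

First component: -14, -5, -4, 5, 6 → 15 → 16 (alternating steps +9, +1, +9, +1, …).
Day — runs through the weekdays Mon→Sun: Wed, Thu, Fri, Sat, Sun → Mon → Tue.
So the next two pairs are (15; Mon) and (16; Tue).

(15; Mon), (16; Tue)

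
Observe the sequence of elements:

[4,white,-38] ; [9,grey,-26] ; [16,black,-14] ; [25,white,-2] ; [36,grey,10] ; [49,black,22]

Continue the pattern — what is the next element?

First slot — perfect squares: 2², 3², 4², …: 4, 9, 16, 25, 36, 49 → 64.
Shade: repeats white → grey → black, so white, grey, black, white, grey, black → white.
For the third slot, +12 each step: -38, -26, -14, -2, 10, 22 → 34.
Combining the parts gives [64,white,34].

[64,white,34]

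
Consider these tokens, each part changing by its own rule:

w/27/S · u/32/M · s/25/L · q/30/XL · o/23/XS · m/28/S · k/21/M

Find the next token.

i/26/L

Letter goes w, u, s, q, o, m, k → i (letters move back 2 places in the alphabet).
Second component — alternating steps +5, −7, +5, −7, …: 27, 32, 25, 30, 23, 28, 21 → 26.
Size goes S, M, L, XL, XS, S, M → L (repeats S → M → L → XL → XS).
Combining the parts gives i/26/L.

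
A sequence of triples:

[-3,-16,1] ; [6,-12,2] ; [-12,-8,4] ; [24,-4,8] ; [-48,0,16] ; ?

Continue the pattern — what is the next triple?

First slot — ×(-2) each step: -3, 6, -12, 24, -48 → 96.
Second slot: +4 each step; -16, -12, -8, -4, 0 → 4.
Third slot — ×2 each step: 1, 2, 4, 8, 16 → 32.
Putting it together: [96,4,32].

[96,4,32]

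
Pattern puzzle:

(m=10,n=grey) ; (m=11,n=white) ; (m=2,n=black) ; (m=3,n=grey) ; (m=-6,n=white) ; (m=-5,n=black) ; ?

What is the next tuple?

(m=-14,n=grey)

M goes 10, 11, 2, 3, -6, -5 → -14 (alternating steps +1, −9, +1, −9, …).
For the n, repeats grey → white → black: grey, white, black, grey, white, black → grey.
Combining the parts gives (m=-14,n=grey).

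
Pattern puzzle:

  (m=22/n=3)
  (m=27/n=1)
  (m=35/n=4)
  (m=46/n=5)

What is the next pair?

M — differences are 5, 8, 11, … (increasing by 3 each time): 22, 27, 35, 46 → 60.
N: 3, 1, 4, 5 → 9 (each term is the sum of the two before it).
Combining the parts gives (m=60/n=9).

(m=60/n=9)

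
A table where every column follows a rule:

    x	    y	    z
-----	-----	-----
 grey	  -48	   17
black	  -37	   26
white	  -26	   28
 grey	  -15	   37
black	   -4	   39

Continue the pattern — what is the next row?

white  7  48

Column x: repeats grey → black → white; grey, black, white, grey, black → white.
For the column y, +11 each step: -48, -37, -26, -15, -4 → 7.
Column z: 17, 26, 28, 37, 39 → 48 (alternating steps +9, +2, +9, +2, …).
So the next row is white  7  48.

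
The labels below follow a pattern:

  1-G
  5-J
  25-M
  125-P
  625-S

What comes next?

3125-V

First component — ×5 each step: 1, 5, 25, 125, 625 → 3125.
Letter: letters move forward 3 places in the alphabet, so G, J, M, P, S → V.
So the next label is 3125-V.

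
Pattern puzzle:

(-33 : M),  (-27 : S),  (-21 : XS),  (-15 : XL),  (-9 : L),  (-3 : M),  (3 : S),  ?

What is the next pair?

First slot: +6 each step; -33, -27, -21, -15, -9, -3, 3 → 9.
Size: repeats M → S → XS → XL → L; M, S, XS, XL, L, M, S → XS.
So the next pair is (9 : XS).

(9 : XS)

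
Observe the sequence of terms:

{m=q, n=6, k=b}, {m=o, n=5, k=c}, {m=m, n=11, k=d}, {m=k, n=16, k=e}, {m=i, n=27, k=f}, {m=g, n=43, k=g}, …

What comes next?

{m=e, n=70, k=h}

M: letters move back 2 places in the alphabet, so q, o, m, k, i, g → e.
N goes 6, 5, 11, 16, 27, 43 → 70 (each term is the sum of the two before it).
For the k, letters move forward 1 place in the alphabet: b, c, d, e, f, g → h.
So the next term is {m=e, n=70, k=h}.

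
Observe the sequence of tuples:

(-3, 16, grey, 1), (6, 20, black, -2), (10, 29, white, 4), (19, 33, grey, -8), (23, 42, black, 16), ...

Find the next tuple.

(32, 46, white, -32)

First slot: -3, 6, 10, 19, 23 → 32 (alternating steps +9, +4, +9, +4, …).
Second slot: alternating steps +4, +9, +4, +9, …, so 16, 20, 29, 33, 42 → 46.
Shade goes grey, black, white, grey, black → white (repeats grey → black → white).
For the fourth slot, ×(-2) each step: 1, -2, 4, -8, 16 → -32.
Putting it together: (32, 46, white, -32).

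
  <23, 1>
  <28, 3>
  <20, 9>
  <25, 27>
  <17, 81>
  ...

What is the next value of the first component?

22

For the first component, alternating steps +5, −8, +5, −8, …: 23, 28, 20, 25, 17 → 22.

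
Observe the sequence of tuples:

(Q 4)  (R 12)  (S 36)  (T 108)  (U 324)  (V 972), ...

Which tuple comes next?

For the letter, letters move forward 1 place in the alphabet: Q, R, S, T, U, V → W.
Second component: ×3 each step, so 4, 12, 36, 108, 324, 972 → 2916.
So the next tuple is (W 2916).

(W 2916)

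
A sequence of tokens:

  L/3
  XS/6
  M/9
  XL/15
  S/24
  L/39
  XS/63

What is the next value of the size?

M

For the size, repeats L → XS → M → XL → S: L, XS, M, XL, S, L, XS → M.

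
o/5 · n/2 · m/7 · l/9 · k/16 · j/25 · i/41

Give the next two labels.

Letter: o, n, m, l, k, j, i → h → g (letters move back 1 place in the alphabet).
For the second component, each term is the sum of the two before it: 5, 2, 7, 9, 16, 25, 41 → 66 → 107.
Putting the parts together: h/66 and then g/107.

h/66 then g/107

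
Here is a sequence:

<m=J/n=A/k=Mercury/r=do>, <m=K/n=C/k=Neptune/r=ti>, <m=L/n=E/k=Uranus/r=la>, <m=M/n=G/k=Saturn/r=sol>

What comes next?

M: letters move forward 1 place in the alphabet; J, K, L, M → N.
For the n, letters move forward 2 places in the alphabet: A, C, E, G → I.
For the k, runs backward through the planets Mercury→Neptune: Mercury, Neptune, Uranus, Saturn → Jupiter.
R goes do, ti, la, sol → fa (runs backward through the solfège scale do→ti).
Putting it together: <m=N/n=I/k=Jupiter/r=fa>.

<m=N/n=I/k=Jupiter/r=fa>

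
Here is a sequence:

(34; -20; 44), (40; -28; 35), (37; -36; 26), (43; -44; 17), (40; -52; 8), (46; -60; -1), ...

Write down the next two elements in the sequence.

First slot goes 34, 40, 37, 43, 40, 46 → 43 → 49 (alternating steps +6, −3, +6, −3, …).
Second slot: −8 each step; -20, -28, -36, -44, -52, -60 → -68 → -76.
Third slot: −9 each step, so 44, 35, 26, 17, 8, -1 → -10 → -19.
So the next two elements are (43; -68; -10) and (49; -76; -19).

(43; -68; -10), (49; -76; -19)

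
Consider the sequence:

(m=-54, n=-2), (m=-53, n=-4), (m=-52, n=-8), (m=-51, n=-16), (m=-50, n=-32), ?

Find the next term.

(m=-49, n=-64)

M: +1 each step, so -54, -53, -52, -51, -50 → -49.
For the n, ×2 each step: -2, -4, -8, -16, -32 → -64.
Combining the parts gives (m=-49, n=-64).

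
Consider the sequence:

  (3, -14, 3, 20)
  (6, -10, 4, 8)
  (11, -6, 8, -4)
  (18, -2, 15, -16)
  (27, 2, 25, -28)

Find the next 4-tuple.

First component — differences are 3, 5, 7, … (increasing by 2 each time): 3, 6, 11, 18, 27 → 38.
Second component: +4 each step; -14, -10, -6, -2, 2 → 6.
Third component goes 3, 4, 8, 15, 25 → 38 (differences are 1, 4, 7, … (increasing by 3 each time)).
Fourth component: −12 each step; 20, 8, -4, -16, -28 → -40.
Putting it together: (38, 6, 38, -40).

(38, 6, 38, -40)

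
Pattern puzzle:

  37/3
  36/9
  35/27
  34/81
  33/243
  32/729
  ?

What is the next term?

31/2187

First slot goes 37, 36, 35, 34, 33, 32 → 31 (−1 each step).
Second slot goes 3, 9, 27, 81, 243, 729 → 2187 (×3 each step).
Combining the parts gives 31/2187.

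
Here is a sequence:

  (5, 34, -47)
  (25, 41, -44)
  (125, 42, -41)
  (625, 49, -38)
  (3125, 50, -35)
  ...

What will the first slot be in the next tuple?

First slot: ×5 each step, so 5, 25, 125, 625, 3125 → 15625.

15625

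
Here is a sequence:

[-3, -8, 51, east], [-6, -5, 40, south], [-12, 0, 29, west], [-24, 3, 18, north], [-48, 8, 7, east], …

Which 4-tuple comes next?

For the first coordinate, ×2 each step: -3, -6, -12, -24, -48 → -96.
Second coordinate goes -8, -5, 0, 3, 8 → 11 (alternating steps +3, +5, +3, +5, …).
Third coordinate — −11 each step: 51, 40, 29, 18, 7 → -4.
Direction — repeats east → south → west → north: east, south, west, north, east → south.
Combining the parts gives [-96, 11, -4, south].

[-96, 11, -4, south]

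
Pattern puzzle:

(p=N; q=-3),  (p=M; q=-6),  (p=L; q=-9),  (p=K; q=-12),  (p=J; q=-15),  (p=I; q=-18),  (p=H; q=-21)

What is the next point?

P goes N, M, L, K, J, I, H → G (letters move back 1 place in the alphabet).
Q: -3, -6, -9, -12, -15, -18, -21 → -24 (−3 each step).
Putting it together: (p=G; q=-24).

(p=G; q=-24)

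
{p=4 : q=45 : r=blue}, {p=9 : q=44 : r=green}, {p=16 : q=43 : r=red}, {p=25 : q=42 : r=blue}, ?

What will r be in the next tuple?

green

For the p, perfect squares: 2², 3², 4², …: 4, 9, 16, 25 → 36.
Q: 45, 44, 43, 42 → 41 (−1 each step).
R: repeats blue → green → red; blue, green, red, blue → green.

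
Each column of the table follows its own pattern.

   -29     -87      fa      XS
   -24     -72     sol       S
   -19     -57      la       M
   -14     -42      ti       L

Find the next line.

-9  -27  do  XL

First component: -29, -24, -19, -14 → -9 (+5 each step).
For the second component, always 3 × the first component: -87, -72, -57, -42 → -27.
Note: fa, sol, la, ti → do (runs through the solfège scale do→ti).
Size: runs through clothing sizes XS→XL, so XS, S, M, L → XL.
So the next line is -9  -27  do  XL.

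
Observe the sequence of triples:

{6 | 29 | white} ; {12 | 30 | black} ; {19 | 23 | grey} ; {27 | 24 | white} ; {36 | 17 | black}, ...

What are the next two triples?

First value goes 6, 12, 19, 27, 36 → 46 → 57 (differences are 6, 7, 8, … (increasing by 1 each time)).
Second value: alternating steps +1, −7, +1, −7, …, so 29, 30, 23, 24, 17 → 18 → 11.
Shade: repeats white → black → grey; white, black, grey, white, black → grey → white.
Putting the parts together: {46 | 18 | grey} and then {57 | 11 | white}.

{46 | 18 | grey}, {57 | 11 | white}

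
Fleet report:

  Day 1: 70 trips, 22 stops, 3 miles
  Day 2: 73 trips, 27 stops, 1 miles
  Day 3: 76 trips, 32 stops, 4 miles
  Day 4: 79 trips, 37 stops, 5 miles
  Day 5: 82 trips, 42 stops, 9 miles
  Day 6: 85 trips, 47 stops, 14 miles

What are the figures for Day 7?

88 trips, 52 stops, 23 miles

Trips: +3 each step, so 70, 73, 76, 79, 82, 85 → 88.
Stops goes 22, 27, 32, 37, 42, 47 → 52 (+5 each step).
Miles goes 3, 1, 4, 5, 9, 14 → 23 (each term is the sum of the two before it).
Combining the parts gives 88 trips, 52 stops, 23 miles.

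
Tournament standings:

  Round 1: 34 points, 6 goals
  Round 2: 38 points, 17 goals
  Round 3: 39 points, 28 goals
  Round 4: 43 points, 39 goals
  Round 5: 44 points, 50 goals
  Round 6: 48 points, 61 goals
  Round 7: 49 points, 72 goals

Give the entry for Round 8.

Points — alternating steps +4, +1, +4, +1, …: 34, 38, 39, 43, 44, 48, 49 → 53.
Goals — +11 each step: 6, 17, 28, 39, 50, 61, 72 → 83.
Putting it together: 53 points, 83 goals.

53 points, 83 goals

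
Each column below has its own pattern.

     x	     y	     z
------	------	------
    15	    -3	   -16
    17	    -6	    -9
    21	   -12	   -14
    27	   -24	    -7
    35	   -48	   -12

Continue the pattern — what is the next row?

45  -96  -5

Column x: differences are 2, 4, 6, … (increasing by 2 each time), so 15, 17, 21, 27, 35 → 45.
Column y: ×2 each step, so -3, -6, -12, -24, -48 → -96.
Column z: alternating steps +7, −5, +7, −5, …, so -16, -9, -14, -7, -12 → -5.
Putting it together: 45  -96  -5.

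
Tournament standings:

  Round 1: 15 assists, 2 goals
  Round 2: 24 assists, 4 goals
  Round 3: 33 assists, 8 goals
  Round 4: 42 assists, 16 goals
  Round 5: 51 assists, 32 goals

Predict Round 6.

Assists: +9 each step; 15, 24, 33, 42, 51 → 60.
For the goals, ×2 each step: 2, 4, 8, 16, 32 → 64.
Putting it together: 60 assists, 64 goals.

60 assists, 64 goals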